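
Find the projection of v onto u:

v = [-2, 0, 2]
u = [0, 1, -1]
v·u = (-2)(0) + (0)(1) + (2)(-1) = -2
u·u = (0)² + (1)² + (-1)² = 2
proj_u(v) = (v·u / u·u) × u = (-2/2) × u = (-1) × u

proj_u(v) = [0, -1, 1]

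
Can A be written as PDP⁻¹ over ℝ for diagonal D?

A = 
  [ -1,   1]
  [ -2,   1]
No

tr(A) = 0, det(A) = 1
Characteristic polynomial: λ² - tr(A)λ + det(A) = λ² + 1
λ² + 1 = 0  ⇒  λ = (0 ± √((0)² - 4·(1)))/2 = (0 ± √(-4))/2
  = i,  -i
Eigenvalues: i, -i  (≈ 0 + 1i, 0 - 1i)
Has complex eigenvalues (not diagonalizable over ℝ).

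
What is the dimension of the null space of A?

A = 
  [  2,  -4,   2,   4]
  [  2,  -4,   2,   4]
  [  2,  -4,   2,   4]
nullity(A) = 3

Row reduce:
R2 → R2 - (1)·R1
R3 → R3 - (1)·R1
REF = 
  [  2,  -4,   2,   4]
  [  0,   0,   0,   0]
  [  0,   0,   0,   0]
Pivot columns: 1 → 1 pivot.
rank(A) = 1, so nullity(A) = 4 - 1 = 3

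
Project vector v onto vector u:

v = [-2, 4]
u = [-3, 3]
v·u = (-2)(-3) + (4)(3) = 18
u·u = (-3)² + (3)² = 18
proj_u(v) = (v·u / u·u) × u = (18/18) × u = (1) × u

proj_u(v) = [-3, 3]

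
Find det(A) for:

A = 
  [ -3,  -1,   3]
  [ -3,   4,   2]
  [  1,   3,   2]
Cofactor expansion along row 1:
det(A) = (-3)·((4)(2) - (2)(3)) - (-1)·((-3)(2) - (2)(1)) + (3)·((-3)(3) - (4)(1))
  = (-3)(2) - (-1)(-8) + (3)(-13)
  = -53

det(A) = -53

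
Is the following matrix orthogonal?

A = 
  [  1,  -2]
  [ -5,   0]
No

AᵀA = 
  [ 26,  -2]
  [ -2,   4]
≠ I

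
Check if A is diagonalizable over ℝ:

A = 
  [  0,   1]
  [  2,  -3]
Yes

tr(A) = -3, det(A) = -2
Characteristic polynomial: λ² - tr(A)λ + det(A) = λ² + 3λ - 2
λ² + 3λ - 2 = 0  ⇒  λ = (-3 ± √((3)² - 4·(-2)))/2 = (-3 ± √(17))/2
  = (-3 + √17)/2,  (-3 - √17)/2
Eigenvalues: (-3 + √17)/2, (-3 - √17)/2  (≈ 0.5616, -3.562)
The two irrational eigenvalues are distinct (simple), so each has alg. mult. = geom. mult. = 1.
Sum of geometric multiplicities equals n, so A has n independent eigenvectors.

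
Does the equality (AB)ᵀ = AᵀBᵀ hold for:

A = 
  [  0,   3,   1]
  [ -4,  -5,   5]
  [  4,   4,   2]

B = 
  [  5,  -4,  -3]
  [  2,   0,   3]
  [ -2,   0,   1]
No

(AB)ᵀ = 
  [  4, -40,  24]
  [  0,  16, -16]
  [ 10,   2,   2]

AᵀBᵀ = 
  [  4,  12,   4]
  [ 23,  18,  -2]
  [-21,   8,   0]

The two matrices differ, so (AB)ᵀ ≠ AᵀBᵀ in general. The correct identity is (AB)ᵀ = BᵀAᵀ.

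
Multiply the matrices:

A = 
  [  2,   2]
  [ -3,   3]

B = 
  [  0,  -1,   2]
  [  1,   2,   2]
AB = 
  [  2,   2,   8]
  [  3,   9,   0]

A is 2×2 and B is 2×3, so AB is 2×3. Each entry is (row of A)·(column of B):
AB[1,1] = (2)(0) + (2)(1) = 2
AB[1,2] = (2)(-1) + (2)(2) = 2
AB[1,3] = (2)(2) + (2)(2) = 8
AB[2,1] = (-3)(0) + (3)(1) = 3
AB[2,2] = (-3)(-1) + (3)(2) = 9
AB[2,3] = (-3)(2) + (3)(2) = 0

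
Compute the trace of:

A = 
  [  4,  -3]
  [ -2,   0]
4

tr(A) = 4 + 0 = 4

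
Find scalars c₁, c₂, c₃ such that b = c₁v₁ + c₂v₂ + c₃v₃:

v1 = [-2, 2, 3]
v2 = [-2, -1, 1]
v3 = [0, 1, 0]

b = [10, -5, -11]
c1 = -3, c2 = -2, c3 = -1

b = -3·v1 + -2·v2 + -1·v3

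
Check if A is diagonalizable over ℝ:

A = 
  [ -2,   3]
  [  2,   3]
Yes

tr(A) = 1, det(A) = -12
Characteristic polynomial: λ² - tr(A)λ + det(A) = λ² - λ - 12
λ² - λ - 12 = (λ + 3)(λ - 4)
Eigenvalues: 4, -3
λ=-3: alg. mult. = 1, geom. mult. = 2 - rank(A - (-3)I) = 2 - 1 = 1
λ=4: alg. mult. = 1, geom. mult. = 2 - rank(A - (4)I) = 2 - 1 = 1
Sum of geometric multiplicities equals n, so A has n independent eigenvectors.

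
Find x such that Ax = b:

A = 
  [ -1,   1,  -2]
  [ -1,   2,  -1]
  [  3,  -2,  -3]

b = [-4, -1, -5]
x = [1, 1, 2]

Row reduce the augmented matrix [A|b]:
R2 → R2 - (1)·R1
R3 → R3 + (3)·R1
R3 → R3 - (1)·R2
REF = 
  [ -1,   1,  -2,  -4]
  [  0,   1,   1,   3]
  [  0,   0, -10, -20]

Back-substitution:
x₃ = (-20) / (-10) = 2
x₂ = (3 - (1)(2)) / 1 = 1
x₁ = (-4 - (1)(1) - (-2)(2)) / (-1) = 1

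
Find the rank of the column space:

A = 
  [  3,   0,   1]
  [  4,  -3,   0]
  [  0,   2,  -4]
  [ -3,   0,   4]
Row reduce:
R2 → R2 - (4/3)·R1
R4 → R4 + (1)·R1
R3 → R3 + (2/3)·R2
R4 → R4 + (45/44)·R3
REF = 
  [    3,     0,     1]
  [    0,    -3,  -4/3]
  [    0,     0, -44/9]
  [    0,     0,     0]
Pivot columns: 1, 2, 3 → 3 pivots.
dim(Col(A)) = number of pivot columns = 3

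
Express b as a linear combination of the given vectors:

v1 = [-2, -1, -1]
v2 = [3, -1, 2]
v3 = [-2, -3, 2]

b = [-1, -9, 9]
c1 = -1, c2 = 1, c3 = 3

b = -1·v1 + 1·v2 + 3·v3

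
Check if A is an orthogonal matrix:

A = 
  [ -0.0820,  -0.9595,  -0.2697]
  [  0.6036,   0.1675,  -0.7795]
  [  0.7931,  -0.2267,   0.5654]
Yes

AᵀA = 
  [  1.0001,   0,   0]
  [  0,   1.0001,   0]
  [  0,   0,   1]
≈ I (equal to I up to the 4-dp rounding of the entries)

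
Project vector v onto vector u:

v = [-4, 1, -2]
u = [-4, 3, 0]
proj_u(v) = [-76/25, 57/25, 0]

v·u = (-4)(-4) + (1)(3) + (-2)(0) = 19
u·u = (-4)² + (3)² + (0)² = 25
proj_u(v) = (v·u / u·u) × u = (19/25) × u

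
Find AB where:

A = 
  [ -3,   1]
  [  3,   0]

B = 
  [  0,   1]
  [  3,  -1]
A is 2×2 and B is 2×2, so AB is 2×2. Each entry is (row of A)·(column of B):
AB[1,1] = (-3)(0) + (1)(3) = 3
AB[1,2] = (-3)(1) + (1)(-1) = -4
AB[2,1] = (3)(0) + (0)(3) = 0
AB[2,2] = (3)(1) + (0)(-1) = 3

AB = 
  [  3,  -4]
  [  0,   3]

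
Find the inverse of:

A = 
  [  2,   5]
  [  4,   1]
det(A) = (2)(1) - (5)(4) = -18
For a 2×2 matrix, A⁻¹ = (1/det(A)) · [[d, -b], [-c, a]]
    = (-1/18) · [[1, -5], [-4, 2]]

A⁻¹ = 
  [-1/18,  5/18]
  [  2/9,  -1/9]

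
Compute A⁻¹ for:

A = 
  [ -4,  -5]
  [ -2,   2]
det(A) = (-4)(2) - (-5)(-2) = -18
For a 2×2 matrix, A⁻¹ = (1/det(A)) · [[d, -b], [-c, a]]
    = (-1/18) · [[2, 5], [2, -4]]

A⁻¹ = 
  [ -1/9, -5/18]
  [ -1/9,   2/9]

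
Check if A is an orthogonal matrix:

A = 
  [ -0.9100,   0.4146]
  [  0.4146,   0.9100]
Yes

AᵀA = 
  [  1,   0]
  [  0,   1]
≈ I (equal to I up to the 4-dp rounding of the entries)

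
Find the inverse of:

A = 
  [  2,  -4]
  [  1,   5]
det(A) = (2)(5) - (-4)(1) = 14
For a 2×2 matrix, A⁻¹ = (1/det(A)) · [[d, -b], [-c, a]]
    = (1/14) · [[5, 4], [-1, 2]]

A⁻¹ = 
  [ 5/14,   2/7]
  [-1/14,   1/7]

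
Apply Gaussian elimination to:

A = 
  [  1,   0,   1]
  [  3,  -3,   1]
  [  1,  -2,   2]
Row operations:
R2 → R2 - (3)·R1
R3 → R3 - (1)·R1
R3 → R3 - (2/3)·R2

Resulting echelon form:
REF = 
  [  1,   0,   1]
  [  0,  -3,  -2]
  [  0,   0, 7/3]

Rank = 3 (number of non-zero pivot rows).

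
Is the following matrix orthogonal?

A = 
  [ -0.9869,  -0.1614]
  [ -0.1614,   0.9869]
Yes

AᵀA = 
  [  1,   0]
  [  0,   1]
≈ I (equal to I up to the 4-dp rounding of the entries)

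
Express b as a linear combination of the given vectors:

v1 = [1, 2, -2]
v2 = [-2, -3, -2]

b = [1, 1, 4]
c1 = -1, c2 = -1

b = -1·v1 + -1·v2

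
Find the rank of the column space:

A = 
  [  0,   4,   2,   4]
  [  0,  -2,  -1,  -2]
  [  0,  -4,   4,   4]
Row reduce:
R2 → R2 + (1/2)·R1
R3 → R3 + (1)·R1
Swap R2 ↔ R3
REF = 
  [  0,   4,   2,   4]
  [  0,   0,   6,   8]
  [  0,   0,   0,   0]
Pivot columns: 2, 3 → 2 pivots.
dim(Col(A)) = number of pivot columns = 2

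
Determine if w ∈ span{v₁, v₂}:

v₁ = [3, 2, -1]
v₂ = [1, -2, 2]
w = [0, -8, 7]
Yes

Form the augmented matrix and row-reduce:
[v₁|v₂|w] = 
  [  3,   1,   0]
  [  2,  -2,  -8]
  [ -1,   2,   7]
R2 → R2 - (2/3)·R1
R3 → R3 + (1/3)·R1
R3 → R3 + (7/8)·R2
REF = 
  [   3,    1,    0]
  [   0, -8/3,   -8]
  [   0,    0,    0]

No row of the form [0 0 | nonzero], so the system is consistent. Back-substitution gives c₁ = -1, c₂ = 3: w = (-1)·v₁ + (3)·v₂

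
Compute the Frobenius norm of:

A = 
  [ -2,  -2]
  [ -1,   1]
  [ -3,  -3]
||A||_F = 5.292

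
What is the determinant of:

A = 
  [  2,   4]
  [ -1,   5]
14

For a 2×2 matrix, det = ad - bc = (2)(5) - (4)(-1) = 14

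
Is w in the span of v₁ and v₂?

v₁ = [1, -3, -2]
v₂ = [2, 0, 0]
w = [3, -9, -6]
Yes

Form the augmented matrix and row-reduce:
[v₁|v₂|w] = 
  [  1,   2,   3]
  [ -3,   0,  -9]
  [ -2,   0,  -6]
R2 → R2 + (3)·R1
R3 → R3 + (2)·R1
R3 → R3 - (2/3)·R2
REF = 
  [  1,   2,   3]
  [  0,   6,   0]
  [  0,   0,   0]

No row of the form [0 0 | nonzero], so the system is consistent. Back-substitution gives c₁ = 3, c₂ = 0: w = (3)·v₁ + (0)·v₂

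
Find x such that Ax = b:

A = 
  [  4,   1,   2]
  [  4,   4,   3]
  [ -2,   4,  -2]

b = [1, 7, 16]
Row reduce the augmented matrix [A|b]:
R2 → R2 - (1)·R1
R3 → R3 + (1/2)·R1
R3 → R3 - (3/2)·R2
REF = 
  [   4,    1,    2,    1]
  [   0,    3,    1,    6]
  [   0,    0, -5/2, 15/2]

Back-substitution:
x₃ = (15/2) / (-5/2) = -3
x₂ = (6 - (1)(-3)) / 3 = 3
x₁ = (1 - (1)(3) - (2)(-3)) / 4 = 1

x = [1, 3, -3]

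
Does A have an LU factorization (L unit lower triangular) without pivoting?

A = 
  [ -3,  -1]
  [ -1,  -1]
Yes.
A[1,1] = -3 ≠ 0, so Gaussian elimination proceeds without a row swap: multiplier ℓ₂₁ = (-1)/(-3) = 1/3, and U[2,2] = -1 - (1/3)(-1) = -2/3.
L = 
  [  1,   0]
  [1/3,   1]
U = 
  [  -3,   -1]
  [   0, -2/3]
Check row 2 of LU: [(1/3)(-3), (1/3)(-1) + (-2/3)] = [-1, -1] = row 2 of A ✓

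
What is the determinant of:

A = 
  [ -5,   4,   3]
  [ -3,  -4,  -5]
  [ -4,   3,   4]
58

Cofactor expansion along row 1:
det(A) = (-5)·((-4)(4) - (-5)(3)) - (4)·((-3)(4) - (-5)(-4)) + (3)·((-3)(3) - (-4)(-4))
  = (-5)(-1) - (4)(-32) + (3)(-25)
  = 58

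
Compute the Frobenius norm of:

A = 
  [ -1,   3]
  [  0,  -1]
||A||_F = 3.317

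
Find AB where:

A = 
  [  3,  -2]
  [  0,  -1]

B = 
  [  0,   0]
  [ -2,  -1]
A is 2×2 and B is 2×2, so AB is 2×2. Each entry is (row of A)·(column of B):
AB[1,1] = (3)(0) + (-2)(-2) = 4
AB[1,2] = (3)(0) + (-2)(-1) = 2
AB[2,1] = (0)(0) + (-1)(-2) = 2
AB[2,2] = (0)(0) + (-1)(-1) = 1

AB = 
  [  4,   2]
  [  2,   1]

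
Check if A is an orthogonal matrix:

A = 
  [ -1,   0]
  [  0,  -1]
Yes

AᵀA = 
  [  1,   0]
  [  0,   1]
= I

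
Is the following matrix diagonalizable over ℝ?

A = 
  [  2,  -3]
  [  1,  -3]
Yes

tr(A) = -1, det(A) = -3
Characteristic polynomial: λ² - tr(A)λ + det(A) = λ² + λ - 3
λ² + λ - 3 = 0  ⇒  λ = (-1 ± √((1)² - 4·(-3)))/2 = (-1 ± √(13))/2
  = (-1 + √13)/2,  (-1 - √13)/2
Eigenvalues: (-1 + √13)/2, (-1 - √13)/2  (≈ 1.303, -2.303)
The two irrational eigenvalues are distinct (simple), so each has alg. mult. = geom. mult. = 1.
Sum of geometric multiplicities equals n, so A has n independent eigenvectors.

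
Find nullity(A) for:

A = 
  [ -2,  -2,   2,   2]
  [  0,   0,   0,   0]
nullity(A) = 3

Row reduce:
(no row operations needed)
REF = 
  [ -2,  -2,   2,   2]
  [  0,   0,   0,   0]
Pivot columns: 1 → 1 pivot.
rank(A) = 1, so nullity(A) = 4 - 1 = 3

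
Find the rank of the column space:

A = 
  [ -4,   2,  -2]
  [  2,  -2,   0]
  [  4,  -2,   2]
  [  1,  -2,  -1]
Row reduce:
R2 → R2 + (1/2)·R1
R3 → R3 + (1)·R1
R4 → R4 + (1/4)·R1
R4 → R4 - (3/2)·R2
REF = 
  [ -4,   2,  -2]
  [  0,  -1,  -1]
  [  0,   0,   0]
  [  0,   0,   0]
Pivot columns: 1, 2 → 2 pivots.
dim(Col(A)) = number of pivot columns = 2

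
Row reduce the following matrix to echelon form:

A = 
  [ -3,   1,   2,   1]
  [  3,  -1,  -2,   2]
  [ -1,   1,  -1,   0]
Row operations:
R2 → R2 + (1)·R1
R3 → R3 - (1/3)·R1
Swap R2 ↔ R3

Resulting echelon form:
REF = 
  [  -3,    1,    2,    1]
  [   0,  2/3, -5/3, -1/3]
  [   0,    0,    0,    3]

Rank = 3 (number of non-zero pivot rows).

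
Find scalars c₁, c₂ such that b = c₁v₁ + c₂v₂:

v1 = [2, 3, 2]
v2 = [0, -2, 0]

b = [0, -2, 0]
c1 = 0, c2 = 1

b = 0·v1 + 1·v2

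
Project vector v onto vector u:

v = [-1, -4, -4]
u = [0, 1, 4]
v·u = (-1)(0) + (-4)(1) + (-4)(4) = -20
u·u = (0)² + (1)² + (4)² = 17
proj_u(v) = (v·u / u·u) × u = (-20/17) × u

proj_u(v) = [0, -20/17, -80/17]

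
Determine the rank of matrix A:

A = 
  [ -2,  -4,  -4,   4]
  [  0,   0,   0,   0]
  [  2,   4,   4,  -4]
rank(A) = 1

Row reduce:
R3 → R3 + (1)·R1
REF = 
  [ -2,  -4,  -4,   4]
  [  0,   0,   0,   0]
  [  0,   0,   0,   0]
Pivot columns: 1 → 1 pivot.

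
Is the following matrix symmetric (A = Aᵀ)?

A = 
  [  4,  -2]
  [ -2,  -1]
Yes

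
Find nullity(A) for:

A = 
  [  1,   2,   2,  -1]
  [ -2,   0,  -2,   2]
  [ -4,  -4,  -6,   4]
nullity(A) = 2

Row reduce:
R2 → R2 + (2)·R1
R3 → R3 + (4)·R1
R3 → R3 - (1)·R2
REF = 
  [  1,   2,   2,  -1]
  [  0,   4,   2,   0]
  [  0,   0,   0,   0]
Pivot columns: 1, 2 → 2 pivots.
rank(A) = 2, so nullity(A) = 4 - 2 = 2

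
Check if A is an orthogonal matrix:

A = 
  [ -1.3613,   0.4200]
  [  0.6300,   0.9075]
No

AᵀA = 
  [  2.2500,   0]
  [  0,   1]
≠ I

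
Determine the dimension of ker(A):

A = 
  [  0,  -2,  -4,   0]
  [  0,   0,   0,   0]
nullity(A) = 3

Row reduce:
(no row operations needed)
REF = 
  [  0,  -2,  -4,   0]
  [  0,   0,   0,   0]
Pivot columns: 2 → 1 pivot.
rank(A) = 1, so nullity(A) = 4 - 1 = 3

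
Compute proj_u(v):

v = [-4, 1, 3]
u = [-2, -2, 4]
v·u = (-4)(-2) + (1)(-2) + (3)(4) = 18
u·u = (-2)² + (-2)² + (4)² = 24
proj_u(v) = (v·u / u·u) × u = (18/24) × u = (3/4) × u

proj_u(v) = [-3/2, -3/2, 3]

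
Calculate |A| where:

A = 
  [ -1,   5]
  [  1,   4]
-9

For a 2×2 matrix, det = ad - bc = (-1)(4) - (5)(1) = -9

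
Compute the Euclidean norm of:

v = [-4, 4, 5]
7.55

||v||₂ = √((-4)² + (4)² + (5)²) = √57 = 7.55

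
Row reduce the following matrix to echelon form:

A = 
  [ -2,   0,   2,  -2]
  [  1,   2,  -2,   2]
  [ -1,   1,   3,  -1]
Row operations:
R2 → R2 + (1/2)·R1
R3 → R3 - (1/2)·R1
R3 → R3 - (1/2)·R2

Resulting echelon form:
REF = 
  [  -2,    0,    2,   -2]
  [   0,    2,   -1,    1]
  [   0,    0,  5/2, -1/2]

Rank = 3 (number of non-zero pivot rows).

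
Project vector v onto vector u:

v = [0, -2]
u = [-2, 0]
v·u = (0)(-2) + (-2)(0) = 0
u·u = (-2)² + (0)² = 4
proj_u(v) = (v·u / u·u) × u = (0/4) × u = (0) × u

proj_u(v) = [0, 0]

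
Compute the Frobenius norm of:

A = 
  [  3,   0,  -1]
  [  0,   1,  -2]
||A||_F = 3.873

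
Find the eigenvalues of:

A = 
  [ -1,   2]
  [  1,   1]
λ = √3, -√3  (≈ 1.732, -1.732)

tr(A) = 0, det(A) = -3
Characteristic polynomial: λ² - tr(A)λ + det(A) = λ² - 3
λ² - 3 = 0  ⇒  λ = (0 ± √((0)² - 4·(-3)))/2 = (0 ± √(12))/2
  = √3,  -√3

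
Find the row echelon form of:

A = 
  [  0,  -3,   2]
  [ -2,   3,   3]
Row operations:
Swap R1 ↔ R2

Resulting echelon form:
REF = 
  [ -2,   3,   3]
  [  0,  -3,   2]

Rank = 2 (number of non-zero pivot rows).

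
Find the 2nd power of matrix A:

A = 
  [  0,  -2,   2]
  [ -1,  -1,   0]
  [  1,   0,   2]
A² = A·A:
A²[1,1] = (0)(0) + (-2)(-1) + (2)(1) = 4
A²[1,2] = (0)(-2) + (-2)(-1) + (2)(0) = 2
A²[1,3] = (0)(2) + (-2)(0) + (2)(2) = 4
A²[2,1] = (-1)(0) + (-1)(-1) + (0)(1) = 1
A²[2,2] = (-1)(-2) + (-1)(-1) + (0)(0) = 3
A²[2,3] = (-1)(2) + (-1)(0) + (0)(2) = -2
A²[3,1] = (1)(0) + (0)(-1) + (2)(1) = 2
A²[3,2] = (1)(-2) + (0)(-1) + (2)(0) = -2
A²[3,3] = (1)(2) + (0)(0) + (2)(2) = 6
A² = 
  [  4,   2,   4]
  [  1,   3,  -2]
  [  2,  -2,   6]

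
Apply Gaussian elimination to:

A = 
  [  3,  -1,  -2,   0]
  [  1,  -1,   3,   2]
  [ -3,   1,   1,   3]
Row operations:
R2 → R2 - (1/3)·R1
R3 → R3 + (1)·R1

Resulting echelon form:
REF = 
  [   3,   -1,   -2,    0]
  [   0, -2/3, 11/3,    2]
  [   0,    0,   -1,    3]

Rank = 3 (number of non-zero pivot rows).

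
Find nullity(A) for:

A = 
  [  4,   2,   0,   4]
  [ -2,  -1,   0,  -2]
nullity(A) = 3

Row reduce:
R2 → R2 + (1/2)·R1
REF = 
  [  4,   2,   0,   4]
  [  0,   0,   0,   0]
Pivot columns: 1 → 1 pivot.
rank(A) = 1, so nullity(A) = 4 - 1 = 3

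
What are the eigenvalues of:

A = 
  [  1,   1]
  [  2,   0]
λ = 2, -1

tr(A) = 1, det(A) = -2
Characteristic polynomial: λ² - tr(A)λ + det(A) = λ² - λ - 2
λ² - λ - 2 = (λ + 1)(λ - 2)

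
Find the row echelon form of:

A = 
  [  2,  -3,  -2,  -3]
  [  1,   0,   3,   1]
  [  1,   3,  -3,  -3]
Row operations:
R2 → R2 - (1/2)·R1
R3 → R3 - (1/2)·R1
R3 → R3 - (3)·R2

Resulting echelon form:
REF = 
  [  2,  -3,  -2,  -3]
  [  0, 3/2,   4, 5/2]
  [  0,   0, -14,  -9]

Rank = 3 (number of non-zero pivot rows).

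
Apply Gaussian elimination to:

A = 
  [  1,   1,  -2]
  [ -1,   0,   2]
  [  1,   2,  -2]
Row operations:
R2 → R2 + (1)·R1
R3 → R3 - (1)·R1
R3 → R3 - (1)·R2

Resulting echelon form:
REF = 
  [  1,   1,  -2]
  [  0,   1,   0]
  [  0,   0,   0]

Rank = 2 (number of non-zero pivot rows).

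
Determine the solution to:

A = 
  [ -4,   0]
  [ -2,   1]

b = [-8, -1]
x = [2, 3]

Row reduce the augmented matrix [A|b]:
R2 → R2 - (1/2)·R1
REF = 
  [ -4,   0,  -8]
  [  0,   1,   3]

Back-substitution:
x₂ = 3 / 1 = 3
x₁ = (-8 - (0)(3)) / (-4) = 2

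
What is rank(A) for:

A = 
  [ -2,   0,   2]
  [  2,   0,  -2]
rank(A) = 1

Row reduce:
R2 → R2 + (1)·R1
REF = 
  [ -2,   0,   2]
  [  0,   0,   0]
Pivot columns: 1 → 1 pivot.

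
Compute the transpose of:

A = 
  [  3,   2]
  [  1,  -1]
Aᵀ = 
  [  3,   1]
  [  2,  -1]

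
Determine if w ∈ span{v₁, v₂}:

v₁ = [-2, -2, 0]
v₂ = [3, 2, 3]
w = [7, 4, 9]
Yes

Form the augmented matrix and row-reduce:
[v₁|v₂|w] = 
  [ -2,   3,   7]
  [ -2,   2,   4]
  [  0,   3,   9]
R2 → R2 - (1)·R1
R3 → R3 + (3)·R2
REF = 
  [ -2,   3,   7]
  [  0,  -1,  -3]
  [  0,   0,   0]

No row of the form [0 0 | nonzero], so the system is consistent. Back-substitution gives c₁ = 1, c₂ = 3: w = (1)·v₁ + (3)·v₂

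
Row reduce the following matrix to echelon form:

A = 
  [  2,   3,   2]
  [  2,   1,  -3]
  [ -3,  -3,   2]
Row operations:
R2 → R2 - (1)·R1
R3 → R3 + (3/2)·R1
R3 → R3 + (3/4)·R2

Resulting echelon form:
REF = 
  [  2,   3,   2]
  [  0,  -2,  -5]
  [  0,   0, 5/4]

Rank = 3 (number of non-zero pivot rows).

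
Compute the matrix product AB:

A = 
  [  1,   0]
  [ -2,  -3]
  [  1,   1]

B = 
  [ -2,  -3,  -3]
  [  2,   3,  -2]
A is 3×2 and B is 2×3, so AB is 3×3. Each entry is (row of A)·(column of B):
AB[1,1] = (1)(-2) + (0)(2) = -2
AB[1,2] = (1)(-3) + (0)(3) = -3
AB[1,3] = (1)(-3) + (0)(-2) = -3
AB[2,1] = (-2)(-2) + (-3)(2) = -2
AB[2,2] = (-2)(-3) + (-3)(3) = -3
AB[2,3] = (-2)(-3) + (-3)(-2) = 12
AB[3,1] = (1)(-2) + (1)(2) = 0
AB[3,2] = (1)(-3) + (1)(3) = 0
AB[3,3] = (1)(-3) + (1)(-2) = -5

AB = 
  [ -2,  -3,  -3]
  [ -2,  -3,  12]
  [  0,   0,  -5]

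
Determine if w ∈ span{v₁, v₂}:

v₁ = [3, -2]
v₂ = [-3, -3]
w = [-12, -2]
Yes

Form the augmented matrix and row-reduce:
[v₁|v₂|w] = 
  [  3,  -3, -12]
  [ -2,  -3,  -2]
R2 → R2 + (2/3)·R1
REF = 
  [  3,  -3, -12]
  [  0,  -5, -10]

No row of the form [0 0 | nonzero], so the system is consistent. Back-substitution gives c₁ = -2, c₂ = 2: w = (-2)·v₁ + (2)·v₂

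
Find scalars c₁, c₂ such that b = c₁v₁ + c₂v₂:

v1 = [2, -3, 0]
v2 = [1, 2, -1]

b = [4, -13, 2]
c1 = 3, c2 = -2

b = 3·v1 + -2·v2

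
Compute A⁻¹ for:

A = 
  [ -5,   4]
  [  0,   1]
det(A) = (-5)(1) - (4)(0) = -5
For a 2×2 matrix, A⁻¹ = (1/det(A)) · [[d, -b], [-c, a]]
    = (-1/5) · [[1, -4], [0, -5]]

A⁻¹ = 
  [-1/5,  4/5]
  [   0,    1]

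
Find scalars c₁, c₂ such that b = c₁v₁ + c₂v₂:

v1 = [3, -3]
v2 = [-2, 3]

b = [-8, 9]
c1 = -2, c2 = 1

b = -2·v1 + 1·v2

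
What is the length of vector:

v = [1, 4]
4.123

||v||₂ = √((1)² + (4)²) = √17 = 4.123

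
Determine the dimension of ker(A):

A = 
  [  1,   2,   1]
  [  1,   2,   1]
nullity(A) = 2

Row reduce:
R2 → R2 - (1)·R1
REF = 
  [  1,   2,   1]
  [  0,   0,   0]
Pivot columns: 1 → 1 pivot.
rank(A) = 1, so nullity(A) = 3 - 1 = 2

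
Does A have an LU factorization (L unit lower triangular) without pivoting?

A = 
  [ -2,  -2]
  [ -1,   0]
Yes.
A[1,1] = -2 ≠ 0, so Gaussian elimination proceeds without a row swap: multiplier ℓ₂₁ = (-1)/(-2) = 1/2, and U[2,2] = 0 - (1/2)(-2) = 1.
L = 
  [  1,   0]
  [1/2,   1]
U = 
  [ -2,  -2]
  [  0,   1]
Check row 2 of LU: [(1/2)(-2), (1/2)(-2) + 1] = [-1, 0] = row 2 of A ✓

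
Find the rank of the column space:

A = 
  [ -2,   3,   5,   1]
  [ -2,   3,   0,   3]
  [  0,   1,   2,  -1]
Row reduce:
R2 → R2 - (1)·R1
Swap R2 ↔ R3
REF = 
  [ -2,   3,   5,   1]
  [  0,   1,   2,  -1]
  [  0,   0,  -5,   2]
Pivot columns: 1, 2, 3 → 3 pivots.
dim(Col(A)) = number of pivot columns = 3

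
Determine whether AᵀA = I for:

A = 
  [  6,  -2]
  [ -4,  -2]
No

AᵀA = 
  [ 52,  -4]
  [ -4,   8]
≠ I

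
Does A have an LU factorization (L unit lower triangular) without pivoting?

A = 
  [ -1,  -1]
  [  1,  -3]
Yes.
A[1,1] = -1 ≠ 0, so Gaussian elimination proceeds without a row swap: multiplier ℓ₂₁ = (1)/(-1) = -1, and U[2,2] = -3 - (-1)(-1) = -4.
L = 
  [  1,   0]
  [ -1,   1]
U = 
  [ -1,  -1]
  [  0,  -4]
Check row 2 of LU: [(-1)(-1), (-1)(-1) + (-4)] = [1, -3] = row 2 of A ✓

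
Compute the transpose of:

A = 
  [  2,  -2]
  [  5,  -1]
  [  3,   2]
Aᵀ = 
  [  2,   5,   3]
  [ -2,  -1,   2]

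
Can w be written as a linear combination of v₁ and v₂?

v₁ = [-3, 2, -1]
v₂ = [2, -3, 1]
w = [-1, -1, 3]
No

Form the augmented matrix and row-reduce:
[v₁|v₂|w] = 
  [ -3,   2,  -1]
  [  2,  -3,  -1]
  [ -1,   1,   3]
R2 → R2 + (2/3)·R1
R3 → R3 - (1/3)·R1
R3 → R3 + (1/5)·R2
REF = 
  [  -3,    2,   -1]
  [   0, -5/3, -5/3]
  [   0,    0,    3]

Row 3 reads [0 0 | 3], i.e. 0 = 3, so the system is inconsistent and w ∉ span{v₁, v₂}.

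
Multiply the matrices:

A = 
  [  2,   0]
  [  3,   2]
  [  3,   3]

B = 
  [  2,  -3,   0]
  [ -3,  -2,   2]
A is 3×2 and B is 2×3, so AB is 3×3. Each entry is (row of A)·(column of B):
AB[1,1] = (2)(2) + (0)(-3) = 4
AB[1,2] = (2)(-3) + (0)(-2) = -6
AB[1,3] = (2)(0) + (0)(2) = 0
AB[2,1] = (3)(2) + (2)(-3) = 0
AB[2,2] = (3)(-3) + (2)(-2) = -13
AB[2,3] = (3)(0) + (2)(2) = 4
AB[3,1] = (3)(2) + (3)(-3) = -3
AB[3,2] = (3)(-3) + (3)(-2) = -15
AB[3,3] = (3)(0) + (3)(2) = 6

AB = 
  [  4,  -6,   0]
  [  0, -13,   4]
  [ -3, -15,   6]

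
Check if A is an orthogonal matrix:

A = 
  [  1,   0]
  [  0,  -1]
Yes

AᵀA = 
  [  1,   0]
  [  0,   1]
= I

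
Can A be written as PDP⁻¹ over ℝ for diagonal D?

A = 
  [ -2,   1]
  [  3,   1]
Yes

tr(A) = -1, det(A) = -5
Characteristic polynomial: λ² - tr(A)λ + det(A) = λ² + λ - 5
λ² + λ - 5 = 0  ⇒  λ = (-1 ± √((1)² - 4·(-5)))/2 = (-1 ± √(21))/2
  = (-1 + √21)/2,  (-1 - √21)/2
Eigenvalues: (-1 + √21)/2, (-1 - √21)/2  (≈ 1.791, -2.791)
The two irrational eigenvalues are distinct (simple), so each has alg. mult. = geom. mult. = 1.
Sum of geometric multiplicities equals n, so A has n independent eigenvectors.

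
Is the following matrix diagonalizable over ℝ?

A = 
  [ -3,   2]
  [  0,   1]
Yes

tr(A) = -2, det(A) = -3
Characteristic polynomial: λ² - tr(A)λ + det(A) = λ² + 2λ - 3
λ² + 2λ - 3 = (λ + 3)(λ - 1)
Eigenvalues: 1, -3
λ=-3: alg. mult. = 1, geom. mult. = 2 - rank(A - (-3)I) = 2 - 1 = 1
λ=1: alg. mult. = 1, geom. mult. = 2 - rank(A - (1)I) = 2 - 1 = 1
Sum of geometric multiplicities equals n, so A has n independent eigenvectors.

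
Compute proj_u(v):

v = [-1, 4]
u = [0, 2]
proj_u(v) = [0, 4]

v·u = (-1)(0) + (4)(2) = 8
u·u = (0)² + (2)² = 4
proj_u(v) = (v·u / u·u) × u = (8/4) × u = (2) × u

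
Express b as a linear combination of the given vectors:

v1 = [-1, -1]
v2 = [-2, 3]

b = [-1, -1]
c1 = 1, c2 = 0

b = 1·v1 + 0·v2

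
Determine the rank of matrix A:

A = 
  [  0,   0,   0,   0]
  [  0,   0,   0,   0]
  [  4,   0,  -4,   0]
Row reduce:
Swap R1 ↔ R3
REF = 
  [  4,   0,  -4,   0]
  [  0,   0,   0,   0]
  [  0,   0,   0,   0]
Pivot columns: 1 → 1 pivot.

rank(A) = 1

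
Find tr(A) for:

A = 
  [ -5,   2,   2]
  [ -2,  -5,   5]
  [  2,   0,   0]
-10

tr(A) = -5 + -5 + 0 = -10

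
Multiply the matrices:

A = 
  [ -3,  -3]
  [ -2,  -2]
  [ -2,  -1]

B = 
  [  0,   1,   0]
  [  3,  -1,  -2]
AB = 
  [ -9,   0,   6]
  [ -6,   0,   4]
  [ -3,  -1,   2]

A is 3×2 and B is 2×3, so AB is 3×3. Each entry is (row of A)·(column of B):
AB[1,1] = (-3)(0) + (-3)(3) = -9
AB[1,2] = (-3)(1) + (-3)(-1) = 0
AB[1,3] = (-3)(0) + (-3)(-2) = 6
AB[2,1] = (-2)(0) + (-2)(3) = -6
AB[2,2] = (-2)(1) + (-2)(-1) = 0
AB[2,3] = (-2)(0) + (-2)(-2) = 4
AB[3,1] = (-2)(0) + (-1)(3) = -3
AB[3,2] = (-2)(1) + (-1)(-1) = -1
AB[3,3] = (-2)(0) + (-1)(-2) = 2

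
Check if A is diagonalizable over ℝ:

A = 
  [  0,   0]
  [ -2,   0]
No

tr(A) = 0, det(A) = 0
Characteristic polynomial: λ² - tr(A)λ + det(A) = λ²
λ² = λ²
Eigenvalues: 0, 0
λ=0: alg. mult. = 2, geom. mult. = 2 - rank(A - (0)I) = 2 - 1 = 1
Sum of geometric multiplicities = 1 < n = 2, so there aren't enough independent eigenvectors.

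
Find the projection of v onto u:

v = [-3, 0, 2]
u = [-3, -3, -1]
proj_u(v) = [-21/19, -21/19, -7/19]

v·u = (-3)(-3) + (0)(-3) + (2)(-1) = 7
u·u = (-3)² + (-3)² + (-1)² = 19
proj_u(v) = (v·u / u·u) × u = (7/19) × u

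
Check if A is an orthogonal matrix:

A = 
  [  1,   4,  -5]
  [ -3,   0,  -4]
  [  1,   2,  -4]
No

AᵀA = 
  [ 11,   6,   3]
  [  6,  20, -28]
  [  3, -28,  57]
≠ I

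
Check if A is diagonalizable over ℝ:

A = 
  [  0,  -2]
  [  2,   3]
No

tr(A) = 3, det(A) = 4
Characteristic polynomial: λ² - tr(A)λ + det(A) = λ² - 3λ + 4
λ² - 3λ + 4 = 0  ⇒  λ = (3 ± √((-3)² - 4·(4)))/2 = (3 ± √(-7))/2
  = (3 + i√7)/2,  (3 - i√7)/2
Eigenvalues: (3 + i√7)/2, (3 - i√7)/2  (≈ 1.5 + 1.323i, 1.5 - 1.323i)
Has complex eigenvalues (not diagonalizable over ℝ).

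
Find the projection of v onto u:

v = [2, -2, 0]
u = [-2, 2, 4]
proj_u(v) = [2/3, -2/3, -4/3]

v·u = (2)(-2) + (-2)(2) + (0)(4) = -8
u·u = (-2)² + (2)² + (4)² = 24
proj_u(v) = (v·u / u·u) × u = (-8/24) × u = (-1/3) × u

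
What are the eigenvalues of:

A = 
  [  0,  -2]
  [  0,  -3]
λ = 0, -3

tr(A) = -3, det(A) = 0
Characteristic polynomial: λ² - tr(A)λ + det(A) = λ² + 3λ
λ² + 3λ = λ(λ + 3)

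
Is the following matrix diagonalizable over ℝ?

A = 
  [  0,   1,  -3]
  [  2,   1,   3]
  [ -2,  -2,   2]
No

Characteristic polynomial: det(λI - A) = λ³ - 3λ² + 4
Testing integer divisors of the constant term: p(-1) = 0, so (λ + 1) is a factor:
p(λ) = (λ + 1)(λ² - 4λ + 4)
λ² - 4λ + 4 = (λ - 2)²
Eigenvalues: -1, 2, 2
λ=-1: alg. mult. = 1, geom. mult. = 3 - rank(A - (-1)I) = 3 - 2 = 1
λ=2: alg. mult. = 2, geom. mult. = 3 - rank(A - (2)I) = 3 - 2 = 1
Sum of geometric multiplicities = 2 < n = 3, so there aren't enough independent eigenvectors.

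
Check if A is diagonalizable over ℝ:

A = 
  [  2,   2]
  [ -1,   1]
No

tr(A) = 3, det(A) = 4
Characteristic polynomial: λ² - tr(A)λ + det(A) = λ² - 3λ + 4
λ² - 3λ + 4 = 0  ⇒  λ = (3 ± √((-3)² - 4·(4)))/2 = (3 ± √(-7))/2
  = (3 + i√7)/2,  (3 - i√7)/2
Eigenvalues: (3 + i√7)/2, (3 - i√7)/2  (≈ 1.5 + 1.323i, 1.5 - 1.323i)
Has complex eigenvalues (not diagonalizable over ℝ).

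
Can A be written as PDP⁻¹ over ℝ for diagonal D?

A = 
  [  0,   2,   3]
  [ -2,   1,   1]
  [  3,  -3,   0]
No

Characteristic polynomial: det(λI - A) = λ³ - λ² - 2λ - 15
By the rational root theorem any rational root is an integer dividing 15; none of those is a root, so p(λ) has no rational roots and hence (being an irreducible cubic) no repeated roots.
Discriminant of the cubic: Δ = -6639
Δ < 0 ⇒ one real eigenvalue and a complex-conjugate pair: λ ≈ 3.148, -1.074 + 1.9i, -1.074 - 1.9i
Has complex eigenvalues (not diagonalizable over ℝ).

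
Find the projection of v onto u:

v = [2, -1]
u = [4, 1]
v·u = (2)(4) + (-1)(1) = 7
u·u = (4)² + (1)² = 17
proj_u(v) = (v·u / u·u) × u = (7/17) × u

proj_u(v) = [28/17, 7/17]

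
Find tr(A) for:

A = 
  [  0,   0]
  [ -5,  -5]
-5

tr(A) = 0 + -5 = -5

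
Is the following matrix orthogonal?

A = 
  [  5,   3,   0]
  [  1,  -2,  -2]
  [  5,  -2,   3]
No

AᵀA = 
  [ 51,   3,  13]
  [  3,  17,  -2]
  [ 13,  -2,  13]
≠ I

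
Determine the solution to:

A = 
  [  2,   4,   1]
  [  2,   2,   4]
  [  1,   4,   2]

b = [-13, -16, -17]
Row reduce the augmented matrix [A|b]:
R2 → R2 - (1)·R1
R3 → R3 - (1/2)·R1
R3 → R3 + (1)·R2
REF = 
  [    2,     4,     1,   -13]
  [    0,    -2,     3,    -3]
  [    0,     0,   9/2, -27/2]

Back-substitution:
x₃ = (-27/2) / (9/2) = -3
x₂ = (-3 - (3)(-3)) / (-2) = -3
x₁ = (-13 - (4)(-3) - (1)(-3)) / 2 = 1

x = [1, -3, -3]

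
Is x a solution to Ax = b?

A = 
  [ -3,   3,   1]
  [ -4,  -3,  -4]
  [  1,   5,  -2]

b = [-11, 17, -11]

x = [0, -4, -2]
No

Ax = [-14, 20, -16] ≠ b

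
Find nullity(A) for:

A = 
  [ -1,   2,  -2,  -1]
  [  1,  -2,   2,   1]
nullity(A) = 3

Row reduce:
R2 → R2 + (1)·R1
REF = 
  [ -1,   2,  -2,  -1]
  [  0,   0,   0,   0]
Pivot columns: 1 → 1 pivot.
rank(A) = 1, so nullity(A) = 4 - 1 = 3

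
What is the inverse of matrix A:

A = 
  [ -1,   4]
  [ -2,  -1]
det(A) = (-1)(-1) - (4)(-2) = 9
For a 2×2 matrix, A⁻¹ = (1/det(A)) · [[d, -b], [-c, a]]
    = (1/9) · [[-1, -4], [2, -1]]

A⁻¹ = 
  [-1/9, -4/9]
  [ 2/9, -1/9]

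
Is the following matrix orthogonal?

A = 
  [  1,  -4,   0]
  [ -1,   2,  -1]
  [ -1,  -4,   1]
No

AᵀA = 
  [  3,  -2,   0]
  [ -2,  36,  -6]
  [  0,  -6,   2]
≠ I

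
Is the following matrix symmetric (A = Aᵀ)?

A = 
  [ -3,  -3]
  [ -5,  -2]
No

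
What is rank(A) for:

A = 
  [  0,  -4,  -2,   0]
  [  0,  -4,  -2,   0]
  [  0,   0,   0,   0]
rank(A) = 1

Row reduce:
R2 → R2 - (1)·R1
REF = 
  [  0,  -4,  -2,   0]
  [  0,   0,   0,   0]
  [  0,   0,   0,   0]
Pivot columns: 2 → 1 pivot.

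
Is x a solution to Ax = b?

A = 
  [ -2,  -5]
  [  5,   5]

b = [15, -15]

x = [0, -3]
Yes

Ax = [15, -15] = b ✓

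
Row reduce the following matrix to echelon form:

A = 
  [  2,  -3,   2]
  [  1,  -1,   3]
Row operations:
R2 → R2 - (1/2)·R1

Resulting echelon form:
REF = 
  [  2,  -3,   2]
  [  0, 1/2,   2]

Rank = 2 (number of non-zero pivot rows).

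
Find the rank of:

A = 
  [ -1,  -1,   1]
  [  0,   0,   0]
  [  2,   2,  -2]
Row reduce:
R3 → R3 + (2)·R1
REF = 
  [ -1,  -1,   1]
  [  0,   0,   0]
  [  0,   0,   0]
Pivot columns: 1 → 1 pivot.

rank(A) = 1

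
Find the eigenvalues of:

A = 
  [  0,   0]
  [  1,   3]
tr(A) = 3, det(A) = 0
Characteristic polynomial: λ² - tr(A)λ + det(A) = λ² - 3λ
λ² - 3λ = λ(λ - 3)

λ = 3, 0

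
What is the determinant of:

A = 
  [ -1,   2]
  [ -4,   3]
For a 2×2 matrix, det = ad - bc = (-1)(3) - (2)(-4) = 5

det(A) = 5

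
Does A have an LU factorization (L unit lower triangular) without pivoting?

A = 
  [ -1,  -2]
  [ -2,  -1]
Yes.
A[1,1] = -1 ≠ 0, so Gaussian elimination proceeds without a row swap: multiplier ℓ₂₁ = (-2)/(-1) = 2, and U[2,2] = -1 - (2)(-2) = 3.
L = 
  [  1,   0]
  [  2,   1]
U = 
  [ -1,  -2]
  [  0,   3]
Check row 2 of LU: [(2)(-1), (2)(-2) + 3] = [-2, -1] = row 2 of A ✓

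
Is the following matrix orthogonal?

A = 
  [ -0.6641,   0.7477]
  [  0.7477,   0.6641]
Yes

AᵀA = 
  [  1.0001,   0]
  [  0,   1.0001]
≈ I (equal to I up to the 4-dp rounding of the entries)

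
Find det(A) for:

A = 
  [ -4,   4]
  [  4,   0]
For a 2×2 matrix, det = ad - bc = (-4)(0) - (4)(4) = -16

det(A) = -16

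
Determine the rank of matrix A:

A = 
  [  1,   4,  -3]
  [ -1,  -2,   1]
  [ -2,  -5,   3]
rank(A) = 2

Row reduce:
R2 → R2 + (1)·R1
R3 → R3 + (2)·R1
R3 → R3 - (3/2)·R2
REF = 
  [  1,   4,  -3]
  [  0,   2,  -2]
  [  0,   0,   0]
Pivot columns: 1, 2 → 2 pivots.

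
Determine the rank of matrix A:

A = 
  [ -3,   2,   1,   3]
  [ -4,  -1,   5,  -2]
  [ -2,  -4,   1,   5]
Row reduce:
R2 → R2 - (4/3)·R1
R3 → R3 - (2/3)·R1
R3 → R3 - (16/11)·R2
REF = 
  [    -3,      2,      1,      3]
  [     0,  -11/3,   11/3,     -6]
  [     0,      0,     -5, 129/11]
Pivot columns: 1, 2, 3 → 3 pivots.

rank(A) = 3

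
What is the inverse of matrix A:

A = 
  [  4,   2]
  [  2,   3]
det(A) = (4)(3) - (2)(2) = 8
For a 2×2 matrix, A⁻¹ = (1/det(A)) · [[d, -b], [-c, a]]
    = (1/8) · [[3, -2], [-2, 4]]

A⁻¹ = 
  [ 3/8, -1/4]
  [-1/4,  1/2]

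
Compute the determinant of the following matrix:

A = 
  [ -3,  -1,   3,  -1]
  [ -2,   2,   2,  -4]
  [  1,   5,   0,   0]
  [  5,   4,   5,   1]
Cofactor expansion along row 1: det(A) = a₁₁M₁₁ - a₁₂M₁₂ + a₁₃M₁₃ - a₁₄M₁₄

M₁₁ = det[[2, 2, -4]; [5, 0, 0]; [4, 5, 1]]
  = (2)·((0)(1) - (0)(5)) - (2)·((5)(1) - (0)(4)) + (-4)·((5)(5) - (0)(4))
  = (2)(0) - (2)(5) + (-4)(25)
  = -110
M₁₂ = det[[-2, 2, -4]; [1, 0, 0]; [5, 5, 1]]
  = (-2)·((0)(1) - (0)(5)) - (2)·((1)(1) - (0)(5)) + (-4)·((1)(5) - (0)(5))
  = (-2)(0) - (2)(1) + (-4)(5)
  = -22
M₁₃ = det[[-2, 2, -4]; [1, 5, 0]; [5, 4, 1]]
  = (-2)·((5)(1) - (0)(4)) - (2)·((1)(1) - (0)(5)) + (-4)·((1)(4) - (5)(5))
  = (-2)(5) - (2)(1) + (-4)(-21)
  = 72
M₁₄ = det[[-2, 2, 2]; [1, 5, 0]; [5, 4, 5]]
  = (-2)·((5)(5) - (0)(4)) - (2)·((1)(5) - (0)(5)) + (2)·((1)(4) - (5)(5))
  = (-2)(25) - (2)(5) + (2)(-21)
  = -102

det(A) = (-3)(-110) - (-1)(-22) + (3)(72) - (-1)(-102) = 422

det(A) = 422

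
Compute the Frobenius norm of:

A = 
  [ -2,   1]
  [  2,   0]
||A||_F = 3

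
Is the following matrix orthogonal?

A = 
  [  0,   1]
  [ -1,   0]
Yes

AᵀA = 
  [  1,   0]
  [  0,   1]
= I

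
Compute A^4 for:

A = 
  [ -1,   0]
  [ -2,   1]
A^4 = 
  [  1,   0]
  [  0,   1]

A² = A·A:
A²[1,1] = (-1)(-1) + (0)(-2) = 1
A²[1,2] = (-1)(0) + (0)(1) = 0
A²[2,1] = (-2)(-1) + (1)(-2) = 0
A²[2,2] = (-2)(0) + (1)(1) = 1
A² = 
  [  1,   0]
  [  0,   1]

A^3 = A^2·A:
A^3[1,1] = (1)(-1) + (0)(-2) = -1
A^3[1,2] = (1)(0) + (0)(1) = 0
A^3[2,1] = (0)(-1) + (1)(-2) = -2
A^3[2,2] = (0)(0) + (1)(1) = 1
A^3 = 
  [ -1,   0]
  [ -2,   1]

A^4 = A^3·A:
A^4[1,1] = (-1)(-1) + (0)(-2) = 1
A^4[1,2] = (-1)(0) + (0)(1) = 0
A^4[2,1] = (-2)(-1) + (1)(-2) = 0
A^4[2,2] = (-2)(0) + (1)(1) = 1
A^4 = 
  [  1,   0]
  [  0,   1]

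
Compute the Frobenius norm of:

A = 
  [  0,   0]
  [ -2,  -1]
||A||_F = 2.236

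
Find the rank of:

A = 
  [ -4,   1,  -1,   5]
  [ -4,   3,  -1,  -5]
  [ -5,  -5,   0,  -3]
rank(A) = 3

Row reduce:
R2 → R2 - (1)·R1
R3 → R3 - (5/4)·R1
R3 → R3 + (25/8)·R2
REF = 
  [   -4,     1,    -1,     5]
  [    0,     2,     0,   -10]
  [    0,     0,   5/4, -81/2]
Pivot columns: 1, 2, 3 → 3 pivots.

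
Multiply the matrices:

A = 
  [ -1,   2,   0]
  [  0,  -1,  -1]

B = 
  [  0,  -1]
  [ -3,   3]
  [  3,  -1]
A is 2×3 and B is 3×2, so AB is 2×2. Each entry is (row of A)·(column of B):
AB[1,1] = (-1)(0) + (2)(-3) + (0)(3) = -6
AB[1,2] = (-1)(-1) + (2)(3) + (0)(-1) = 7
AB[2,1] = (0)(0) + (-1)(-3) + (-1)(3) = 0
AB[2,2] = (0)(-1) + (-1)(3) + (-1)(-1) = -2

AB = 
  [ -6,   7]
  [  0,  -2]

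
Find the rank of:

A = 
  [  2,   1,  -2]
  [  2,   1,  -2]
rank(A) = 1

Row reduce:
R2 → R2 - (1)·R1
REF = 
  [  2,   1,  -2]
  [  0,   0,   0]
Pivot columns: 1 → 1 pivot.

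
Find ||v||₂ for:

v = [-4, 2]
4.472

||v||₂ = √((-4)² + (2)²) = √20 = 4.472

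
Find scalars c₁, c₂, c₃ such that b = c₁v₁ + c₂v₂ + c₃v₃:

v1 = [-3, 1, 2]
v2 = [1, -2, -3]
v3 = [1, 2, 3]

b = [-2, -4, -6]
c1 = 0, c2 = 0, c3 = -2

b = 0·v1 + 0·v2 + -2·v3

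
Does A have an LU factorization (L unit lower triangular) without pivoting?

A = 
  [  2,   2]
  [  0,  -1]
Yes.
A[1,1] = 2 ≠ 0, so Gaussian elimination proceeds without a row swap: multiplier ℓ₂₁ = (0)/(2) = 0, and U[2,2] = -1 - (0)(2) = -1.
L = 
  [  1,   0]
  [  0,   1]
U = 
  [  2,   2]
  [  0,  -1]
Check row 2 of LU: [(0)(2), (0)(2) + (-1)] = [0, -1] = row 2 of A ✓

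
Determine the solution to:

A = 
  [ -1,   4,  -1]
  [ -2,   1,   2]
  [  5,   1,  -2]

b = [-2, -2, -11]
Row reduce the augmented matrix [A|b]:
R2 → R2 - (2)·R1
R3 → R3 + (5)·R1
R3 → R3 + (3)·R2
REF = 
  [ -1,   4,  -1,  -2]
  [  0,  -7,   4,   2]
  [  0,   0,   5, -15]

Back-substitution:
x₃ = (-15) / 5 = -3
x₂ = (2 - (4)(-3)) / (-7) = -2
x₁ = (-2 - (4)(-2) - (-1)(-3)) / (-1) = -3

x = [-3, -2, -3]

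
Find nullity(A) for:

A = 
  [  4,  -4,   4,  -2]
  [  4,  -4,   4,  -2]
nullity(A) = 3

Row reduce:
R2 → R2 - (1)·R1
REF = 
  [  4,  -4,   4,  -2]
  [  0,   0,   0,   0]
Pivot columns: 1 → 1 pivot.
rank(A) = 1, so nullity(A) = 4 - 1 = 3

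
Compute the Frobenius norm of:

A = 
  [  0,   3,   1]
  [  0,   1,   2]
||A||_F = 3.873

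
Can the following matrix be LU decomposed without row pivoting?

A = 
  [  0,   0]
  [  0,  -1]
Yes.
The first column is zero, so A is already upper triangular: L = I, U = A.
L = 
  [  1,   0]
  [  0,   1]
U = 
  [  0,   0]
  [  0,  -1]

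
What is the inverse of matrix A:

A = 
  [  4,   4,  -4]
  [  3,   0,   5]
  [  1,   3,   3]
det(A) = (4)·((0)(3) - (5)(3)) - (4)·((3)(3) - (5)(1)) + (-4)·((3)(3) - (0)(1))
  = (4)(-15) - (4)(4) + (-4)(9)
  = -112
det(A) = -112 ≠ 0, so A is invertible.

Cofactors Cᵢⱼ = (-1)ⁱ⁺ʲ·Mᵢⱼ:
C = 
  [-15,  -4,   9]
  [-24,  16,  -8]
  [ 20, -32, -12]

adj(A) = Cᵀ:
adj(A) = 
  [-15, -24,  20]
  [ -4,  16, -32]
  [  9,  -8, -12]

A⁻¹ = (-1/112) · adj(A):
A⁻¹ = 
  [15/112,   3/14,  -5/28]
  [  1/28,   -1/7,    2/7]
  [-9/112,   1/14,   3/28]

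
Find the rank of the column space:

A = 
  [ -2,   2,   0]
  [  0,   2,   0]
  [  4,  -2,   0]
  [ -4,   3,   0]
Row reduce:
R3 → R3 + (2)·R1
R4 → R4 - (2)·R1
R3 → R3 - (1)·R2
R4 → R4 + (1/2)·R2
REF = 
  [ -2,   2,   0]
  [  0,   2,   0]
  [  0,   0,   0]
  [  0,   0,   0]
Pivot columns: 1, 2 → 2 pivots.
dim(Col(A)) = number of pivot columns = 2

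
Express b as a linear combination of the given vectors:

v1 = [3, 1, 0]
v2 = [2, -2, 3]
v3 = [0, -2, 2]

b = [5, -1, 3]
c1 = 1, c2 = 1, c3 = 0

b = 1·v1 + 1·v2 + 0·v3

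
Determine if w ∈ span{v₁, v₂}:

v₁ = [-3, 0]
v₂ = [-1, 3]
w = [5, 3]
Yes

Form the augmented matrix and row-reduce:
[v₁|v₂|w] = 
  [ -3,  -1,   5]
  [  0,   3,   3]
(already in echelon form — no row operations needed)

No row of the form [0 0 | nonzero], so the system is consistent. Back-substitution gives c₁ = -2, c₂ = 1: w = (-2)·v₁ + (1)·v₂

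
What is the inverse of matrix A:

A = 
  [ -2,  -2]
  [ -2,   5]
det(A) = (-2)(5) - (-2)(-2) = -14
For a 2×2 matrix, A⁻¹ = (1/det(A)) · [[d, -b], [-c, a]]
    = (-1/14) · [[5, 2], [2, -2]]

A⁻¹ = 
  [-5/14,  -1/7]
  [ -1/7,   1/7]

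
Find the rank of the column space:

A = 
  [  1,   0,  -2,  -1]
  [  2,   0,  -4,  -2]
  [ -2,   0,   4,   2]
dim(Col(A)) = 1

Row reduce:
R2 → R2 - (2)·R1
R3 → R3 + (2)·R1
REF = 
  [  1,   0,  -2,  -1]
  [  0,   0,   0,   0]
  [  0,   0,   0,   0]
Pivot columns: 1 → 1 pivot.
dim(Col(A)) = number of pivot columns = 1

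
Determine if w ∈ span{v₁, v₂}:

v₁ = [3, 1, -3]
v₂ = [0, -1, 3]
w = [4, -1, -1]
No

Form the augmented matrix and row-reduce:
[v₁|v₂|w] = 
  [  3,   0,   4]
  [  1,  -1,  -1]
  [ -3,   3,  -1]
R2 → R2 - (1/3)·R1
R3 → R3 + (1)·R1
R3 → R3 + (3)·R2
REF = 
  [   3,    0,    4]
  [   0,   -1, -7/3]
  [   0,    0,   -4]

Row 3 reads [0 0 | -4], i.e. 0 = -4, so the system is inconsistent and w ∉ span{v₁, v₂}.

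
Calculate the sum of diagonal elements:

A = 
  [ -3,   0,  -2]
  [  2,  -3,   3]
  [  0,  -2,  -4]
-10

tr(A) = -3 + -3 + -4 = -10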